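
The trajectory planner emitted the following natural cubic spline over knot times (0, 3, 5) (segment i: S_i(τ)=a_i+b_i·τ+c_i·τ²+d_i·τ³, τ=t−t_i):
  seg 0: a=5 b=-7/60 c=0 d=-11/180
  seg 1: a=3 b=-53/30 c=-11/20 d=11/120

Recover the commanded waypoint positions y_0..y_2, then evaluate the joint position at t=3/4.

y_0 = S_0(0) = a_0 = 5
y_1 = S_1(0) = a_1 = 3
y_2 = S_1(2) = -2
t_q=3/4 is in segment 0 (τ=3/4); S_0(τ)=1251/256

y_0=5 y_1=3 y_2=-2
S(3/4) = 1251/256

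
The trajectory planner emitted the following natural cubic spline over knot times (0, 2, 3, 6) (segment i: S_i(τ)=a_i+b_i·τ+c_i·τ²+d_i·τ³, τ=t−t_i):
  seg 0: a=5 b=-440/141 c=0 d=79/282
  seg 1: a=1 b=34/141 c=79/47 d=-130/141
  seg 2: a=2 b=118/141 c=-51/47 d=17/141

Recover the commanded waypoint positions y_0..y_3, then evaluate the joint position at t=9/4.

y_0=5 y_1=1 y_2=2 y_3=-2
S(9/4) = 1731/1504

y_0 = S_0(0) = a_0 = 5
y_1 = S_1(0) = a_1 = 1
y_2 = S_2(0) = a_2 = 2
y_3 = S_2(3) = -2
t_q=9/4 is in segment 1 (τ=1/4); S_1(τ)=1731/1504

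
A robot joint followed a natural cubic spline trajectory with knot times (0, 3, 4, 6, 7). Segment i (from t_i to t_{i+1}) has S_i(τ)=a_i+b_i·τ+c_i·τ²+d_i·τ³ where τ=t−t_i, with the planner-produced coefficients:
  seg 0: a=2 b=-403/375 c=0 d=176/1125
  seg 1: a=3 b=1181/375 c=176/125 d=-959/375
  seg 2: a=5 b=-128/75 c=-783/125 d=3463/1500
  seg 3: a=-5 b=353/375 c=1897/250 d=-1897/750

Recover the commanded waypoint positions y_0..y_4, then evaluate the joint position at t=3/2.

y_0=2 y_1=3 y_2=5 y_3=-5 y_4=1
S(3/2) = 229/250

y_0 = S_0(0) = a_0 = 2
y_1 = S_1(0) = a_1 = 3
y_2 = S_2(0) = a_2 = 5
y_3 = S_3(0) = a_3 = -5
y_4 = S_3(1) = 1
t_q=3/2 is in segment 0 (τ=3/2); S_0(τ)=229/250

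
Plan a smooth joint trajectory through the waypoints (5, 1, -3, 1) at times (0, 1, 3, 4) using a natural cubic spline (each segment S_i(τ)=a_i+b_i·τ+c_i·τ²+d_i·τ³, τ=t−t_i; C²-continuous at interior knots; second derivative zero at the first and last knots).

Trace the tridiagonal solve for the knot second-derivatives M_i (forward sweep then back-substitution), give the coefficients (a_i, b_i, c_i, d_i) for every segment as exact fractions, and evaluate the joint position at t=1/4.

Δ: Δ0=-4, Δ1=-2, Δ2=4
row 1: diag=6, rhs=12; c'=1/3, d'=2
row 2: denom=6−2·1/3=16/3; d'=(36−2·2)/(16/3)=6
back: M2=6
back: M1=2−1/3·6=0
M: M0=0, M1=0, M2=6, M3=0
seg 0: a=5, c=M0/2=0, d=(M1−M0)/(6·1)=0, b=Δ0−h0·(2M0+M1)/6=-4
seg 1: a=1, c=M1/2=0, d=(M2−M1)/(6·2)=1/2, b=Δ1−h1·(2M1+M2)/6=-4
seg 2: a=-3, c=M2/2=3, d=(M3−M2)/(6·1)=-1, b=Δ2−h2·(2M2+M3)/6=2
t_q=1/4 → seg 0, τ=1/4; S=5+-4·τ+0·τ²+0·τ³=4

  seg 0: a=5 b=-4 c=0 d=0
  seg 1: a=1 b=-4 c=0 d=1/2
  seg 2: a=-3 b=2 c=3 d=-1
S(1/4) = 4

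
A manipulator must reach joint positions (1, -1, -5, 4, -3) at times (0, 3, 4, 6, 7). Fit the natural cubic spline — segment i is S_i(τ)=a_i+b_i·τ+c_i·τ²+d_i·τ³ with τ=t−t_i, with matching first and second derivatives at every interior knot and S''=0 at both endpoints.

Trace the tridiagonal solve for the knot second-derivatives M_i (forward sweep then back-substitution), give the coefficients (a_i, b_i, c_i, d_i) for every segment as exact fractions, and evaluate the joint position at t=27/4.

Δ: Δ0=-2/3, Δ1=-4, Δ2=9/2, Δ3=-7
row 1: diag=8, rhs=-20; c'=1/8, d'=-5/2
row 2: denom=6−1·1/8=47/8; d'=(51−1·-5/2)/(47/8)=428/47
row 3: denom=6−2·16/47=250/47; d'=(-69−2·428/47)/(250/47)=-4099/250
back: M3=-4099/250
back: M2=428/47−16/47·-4099/250=1836/125
back: M1=-5/2−1/8·1836/125=-542/125
M: M0=0, M1=-542/125, M2=1836/125, M3=-4099/250, M4=0
seg 0: a=1, c=M0/2=0, d=(M1−M0)/(6·3)=-271/1125, b=Δ0−h0·(2M0+M1)/6=563/375
seg 1: a=-1, c=M1/2=-271/125, d=(M2−M1)/(6·1)=1189/375, b=Δ1−h1·(2M1+M2)/6=-1876/375
seg 2: a=-5, c=M2/2=918/125, d=(M3−M2)/(6·2)=-7771/3000, b=Δ2−h2·(2M2+M3)/6=13/75
seg 3: a=4, c=M3/2=-4099/500, d=(M4−M3)/(6·1)=4099/1500, b=Δ3−h3·(2M3+M4)/6=-1151/750
t_q=27/4 → seg 3, τ=3/4; S=4+-1151/750·τ+-4099/500·τ²+4099/1500·τ³=-3901/6400

  seg 0: a=1 b=563/375 c=0 d=-271/1125
  seg 1: a=-1 b=-1876/375 c=-271/125 d=1189/375
  seg 2: a=-5 b=13/75 c=918/125 d=-7771/3000
  seg 3: a=4 b=-1151/750 c=-4099/500 d=4099/1500
S(27/4) = -3901/6400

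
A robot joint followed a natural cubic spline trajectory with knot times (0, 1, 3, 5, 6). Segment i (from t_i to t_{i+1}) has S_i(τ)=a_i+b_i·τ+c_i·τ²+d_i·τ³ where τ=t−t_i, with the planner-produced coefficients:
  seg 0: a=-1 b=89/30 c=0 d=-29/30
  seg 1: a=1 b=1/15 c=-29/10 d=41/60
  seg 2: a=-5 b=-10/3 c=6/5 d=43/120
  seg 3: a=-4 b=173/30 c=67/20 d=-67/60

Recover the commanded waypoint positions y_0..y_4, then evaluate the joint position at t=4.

y_0 = S_0(0) = a_0 = -1
y_1 = S_1(0) = a_1 = 1
y_2 = S_2(0) = a_2 = -5
y_3 = S_3(0) = a_3 = -4
y_4 = S_3(1) = 4
t_q=4 is in segment 2 (τ=1); S_2(τ)=-271/40

y_0=-1 y_1=1 y_2=-5 y_3=-4 y_4=4
S(4) = -271/40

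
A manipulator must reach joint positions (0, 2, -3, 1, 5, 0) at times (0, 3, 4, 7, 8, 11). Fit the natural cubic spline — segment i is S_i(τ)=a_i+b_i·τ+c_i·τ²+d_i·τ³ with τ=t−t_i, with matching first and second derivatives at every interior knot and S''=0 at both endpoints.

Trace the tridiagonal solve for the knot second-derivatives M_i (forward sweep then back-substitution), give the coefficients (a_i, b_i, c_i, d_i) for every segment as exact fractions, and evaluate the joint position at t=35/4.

Δ: Δ0=2/3, Δ1=-5, Δ2=4/3, Δ3=4, Δ4=-5/3
row 1: diag=8, rhs=-34; c'=1/8, d'=-17/4
row 2: denom=8−1·1/8=63/8; d'=(38−1·-17/4)/(63/8)=338/63
row 3: denom=8−3·8/21=48/7; d'=(16−3·338/63)/(48/7)=-1/72
row 4: denom=8−1·7/48=377/48; d'=(-34−1·-1/72)/(377/48)=-4894/1131
back: M4=-4894/1131
back: M3=-1/72−7/48·-4894/1131=698/1131
back: M2=338/63−8/21·698/1131=1934/377
back: M1=-17/4−1/8·1934/377=-1844/377
M: M0=0, M1=-1844/377, M2=1934/377, M3=698/1131, M4=-4894/1131, M5=0
seg 0: a=0, c=M0/2=0, d=(M1−M0)/(6·3)=-922/3393, b=Δ0−h0·(2M0+M1)/6=3520/1131
seg 1: a=2, c=M1/2=-922/377, d=(M2−M1)/(6·1)=1889/1131, b=Δ1−h1·(2M1+M2)/6=-4778/1131
seg 2: a=-3, c=M2/2=967/377, d=(M3−M2)/(6·3)=-88/351, b=Δ2−h2·(2M2+M3)/6=-4643/1131
seg 3: a=1, c=M3/2=349/1131, d=(M4−M3)/(6·1)=-932/1131, b=Δ3−h3·(2M3+M4)/6=5107/1131
seg 4: a=5, c=M4/2=-2447/1131, d=(M5−M4)/(6·3)=2447/10179, b=Δ4−h4·(2M4+M5)/6=1003/377
t_q=35/4 → seg 4, τ=3/4; S=5+1003/377·τ+-2447/1131·τ²+2447/10179·τ³=141867/24128

  seg 0: a=0 b=3520/1131 c=0 d=-922/3393
  seg 1: a=2 b=-4778/1131 c=-922/377 d=1889/1131
  seg 2: a=-3 b=-4643/1131 c=967/377 d=-88/351
  seg 3: a=1 b=5107/1131 c=349/1131 d=-932/1131
  seg 4: a=5 b=1003/377 c=-2447/1131 d=2447/10179
S(35/4) = 141867/24128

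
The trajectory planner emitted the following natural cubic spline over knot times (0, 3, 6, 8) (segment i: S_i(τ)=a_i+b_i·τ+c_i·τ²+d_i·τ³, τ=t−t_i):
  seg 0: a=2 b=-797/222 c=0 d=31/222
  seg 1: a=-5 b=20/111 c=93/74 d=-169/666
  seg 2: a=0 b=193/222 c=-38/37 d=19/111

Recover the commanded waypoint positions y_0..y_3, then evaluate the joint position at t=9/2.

y_0=2 y_1=-5 y_2=0 y_3=-1
S(9/2) = -1633/592

y_0 = S_0(0) = a_0 = 2
y_1 = S_1(0) = a_1 = -5
y_2 = S_2(0) = a_2 = 0
y_3 = S_2(2) = -1
t_q=9/2 is in segment 1 (τ=3/2); S_1(τ)=-1633/592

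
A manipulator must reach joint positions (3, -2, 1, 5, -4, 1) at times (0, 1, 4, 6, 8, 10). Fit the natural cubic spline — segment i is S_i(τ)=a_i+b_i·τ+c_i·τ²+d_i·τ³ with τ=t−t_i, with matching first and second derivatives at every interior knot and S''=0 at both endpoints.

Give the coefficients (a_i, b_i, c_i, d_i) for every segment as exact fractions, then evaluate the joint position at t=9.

  seg 0: a=3 b=-5713/1001 c=0 d=708/1001
  seg 1: a=-2 b=-3589/1001 c=2124/1001 d=-18/91
  seg 2: a=1 b=293/77 c=342/1001 d=-2491/4004
  seg 3: a=5 b=-328/143 c=-6789/2002 d=9161/8008
  seg 4: a=-4 b=-4265/2002 c=13905/4004 d=-4635/8008
S(9) = -25917/8008

Δ: Δ0=-5, Δ1=1, Δ2=2, Δ3=-9/2, Δ4=5/2
row 1: diag=8, rhs=36; c'=3/8, d'=9/2
row 2: denom=10−3·3/8=71/8; d'=(6−3·9/2)/(71/8)=-60/71
row 3: denom=8−2·16/71=536/71; d'=(-39−2·-60/71)/(536/71)=-2649/536
row 4: denom=8−2·71/268=1001/134; d'=(42−2·-2649/536)/(1001/134)=13905/2002
back: M4=13905/2002
back: M3=-2649/536−71/268·13905/2002=-6789/1001
back: M2=-60/71−16/71·-6789/1001=684/1001
back: M1=9/2−3/8·684/1001=4248/1001
M: M0=0, M1=4248/1001, M2=684/1001, M3=-6789/1001, M4=13905/2002, M5=0
seg 0: a=3, c=M0/2=0, d=(M1−M0)/(6·1)=708/1001, b=Δ0−h0·(2M0+M1)/6=-5713/1001
seg 1: a=-2, c=M1/2=2124/1001, d=(M2−M1)/(6·3)=-18/91, b=Δ1−h1·(2M1+M2)/6=-3589/1001
seg 2: a=1, c=M2/2=342/1001, d=(M3−M2)/(6·2)=-2491/4004, b=Δ2−h2·(2M2+M3)/6=293/77
seg 3: a=5, c=M3/2=-6789/2002, d=(M4−M3)/(6·2)=9161/8008, b=Δ3−h3·(2M3+M4)/6=-328/143
seg 4: a=-4, c=M4/2=13905/4004, d=(M5−M4)/(6·2)=-4635/8008, b=Δ4−h4·(2M4+M5)/6=-4265/2002
t_q=9 → seg 4, τ=1; S=-4+-4265/2002·τ+13905/4004·τ²+-4635/8008·τ³=-25917/8008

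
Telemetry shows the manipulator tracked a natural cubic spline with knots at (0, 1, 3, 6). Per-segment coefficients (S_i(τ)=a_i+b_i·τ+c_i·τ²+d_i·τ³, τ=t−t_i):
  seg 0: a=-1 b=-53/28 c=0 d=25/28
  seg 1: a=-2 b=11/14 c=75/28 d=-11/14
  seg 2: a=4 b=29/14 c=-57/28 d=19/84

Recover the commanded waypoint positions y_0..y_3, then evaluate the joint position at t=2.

y_0=-1 y_1=-2 y_2=4 y_3=-2
S(2) = 19/28

y_0 = S_0(0) = a_0 = -1
y_1 = S_1(0) = a_1 = -2
y_2 = S_2(0) = a_2 = 4
y_3 = S_2(3) = -2
t_q=2 is in segment 1 (τ=1); S_1(τ)=19/28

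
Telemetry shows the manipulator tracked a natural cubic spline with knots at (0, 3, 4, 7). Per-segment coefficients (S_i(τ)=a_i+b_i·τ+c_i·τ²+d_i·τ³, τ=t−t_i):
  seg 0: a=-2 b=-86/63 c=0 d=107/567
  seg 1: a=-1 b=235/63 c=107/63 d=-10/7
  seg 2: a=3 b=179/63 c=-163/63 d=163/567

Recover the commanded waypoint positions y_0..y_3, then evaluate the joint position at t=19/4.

y_0=-2 y_1=-1 y_2=3 y_3=-4
S(19/4) = 243/64

y_0 = S_0(0) = a_0 = -2
y_1 = S_1(0) = a_1 = -1
y_2 = S_2(0) = a_2 = 3
y_3 = S_2(3) = -4
t_q=19/4 is in segment 2 (τ=3/4); S_2(τ)=243/64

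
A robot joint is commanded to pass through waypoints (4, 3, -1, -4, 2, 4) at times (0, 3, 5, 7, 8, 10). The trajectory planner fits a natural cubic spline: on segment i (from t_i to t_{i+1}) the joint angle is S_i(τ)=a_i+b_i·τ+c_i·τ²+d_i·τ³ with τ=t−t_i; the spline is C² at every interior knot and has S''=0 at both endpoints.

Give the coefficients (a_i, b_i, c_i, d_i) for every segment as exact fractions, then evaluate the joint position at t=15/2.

  seg 0: a=4 b=-13/1452 c=0 d=-157/4356
  seg 1: a=3 b=-713/726 c=-157/484 d=-67/726
  seg 2: a=-1 b=-2459/726 c=-425/484 d=2645/2904
  seg 3: a=-4 b=133/33 c=555/121 d=-950/363
  seg 4: a=2 b=1943/363 c=-395/121 d=395/726
S(15/2) = -141/121

Δ: Δ0=-1/3, Δ1=-2, Δ2=-3/2, Δ3=6, Δ4=1
row 1: diag=10, rhs=-10; c'=1/5, d'=-1
row 2: denom=8−2·1/5=38/5; d'=(3−2·-1)/(38/5)=25/38
row 3: denom=6−2·5/19=104/19; d'=(45−2·25/38)/(104/19)=415/52
row 4: denom=6−1·19/104=605/104; d'=(-30−1·415/52)/(605/104)=-790/121
back: M4=-790/121
back: M3=415/52−19/104·-790/121=1110/121
back: M2=25/38−5/19·1110/121=-425/242
back: M1=-1−1/5·-425/242=-157/242
M: M0=0, M1=-157/242, M2=-425/242, M3=1110/121, M4=-790/121, M5=0
seg 0: a=4, c=M0/2=0, d=(M1−M0)/(6·3)=-157/4356, b=Δ0−h0·(2M0+M1)/6=-13/1452
seg 1: a=3, c=M1/2=-157/484, d=(M2−M1)/(6·2)=-67/726, b=Δ1−h1·(2M1+M2)/6=-713/726
seg 2: a=-1, c=M2/2=-425/484, d=(M3−M2)/(6·2)=2645/2904, b=Δ2−h2·(2M2+M3)/6=-2459/726
seg 3: a=-4, c=M3/2=555/121, d=(M4−M3)/(6·1)=-950/363, b=Δ3−h3·(2M3+M4)/6=133/33
seg 4: a=2, c=M4/2=-395/121, d=(M5−M4)/(6·2)=395/726, b=Δ4−h4·(2M4+M5)/6=1943/363
t_q=15/2 → seg 3, τ=1/2; S=-4+133/33·τ+555/121·τ²+-950/363·τ³=-141/121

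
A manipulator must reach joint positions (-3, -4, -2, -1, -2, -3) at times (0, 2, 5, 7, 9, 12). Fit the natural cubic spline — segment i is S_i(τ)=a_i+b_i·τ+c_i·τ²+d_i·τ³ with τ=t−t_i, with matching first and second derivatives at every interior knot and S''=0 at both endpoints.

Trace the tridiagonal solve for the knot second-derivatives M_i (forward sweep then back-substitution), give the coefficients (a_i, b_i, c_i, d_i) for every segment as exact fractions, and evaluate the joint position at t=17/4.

  seg 0: a=-3 b=-815/1086 c=0 d=34/543
  seg 1: a=-4 b=1/1086 c=68/181 d=-167/3258
  seg 2: a=-2 b=473/543 c=-31/362 d=-217/4344
  seg 3: a=-1 b=-77/1086 c=-279/724 d=371/4344
  seg 4: a=-2 b=-319/543 c=23/181 d=-23/1629
S(17/4) = -62087/23168

Δ: Δ0=-1/2, Δ1=2/3, Δ2=1/2, Δ3=-1/2, Δ4=-1/3
row 1: diag=10, rhs=7; c'=3/10, d'=7/10
row 2: denom=10−3·3/10=91/10; d'=(-1−3·7/10)/(91/10)=-31/91
row 3: denom=8−2·20/91=688/91; d'=(-6−2·-31/91)/(688/91)=-121/172
row 4: denom=10−2·91/344=1629/172; d'=(1−2·-121/172)/(1629/172)=46/181
back: M4=46/181
back: M3=-121/172−91/344·46/181=-279/362
back: M2=-31/91−20/91·-279/362=-31/181
back: M1=7/10−3/10·-31/181=136/181
M: M0=0, M1=136/181, M2=-31/181, M3=-279/362, M4=46/181, M5=0
seg 0: a=-3, c=M0/2=0, d=(M1−M0)/(6·2)=34/543, b=Δ0−h0·(2M0+M1)/6=-815/1086
seg 1: a=-4, c=M1/2=68/181, d=(M2−M1)/(6·3)=-167/3258, b=Δ1−h1·(2M1+M2)/6=1/1086
seg 2: a=-2, c=M2/2=-31/362, d=(M3−M2)/(6·2)=-217/4344, b=Δ2−h2·(2M2+M3)/6=473/543
seg 3: a=-1, c=M3/2=-279/724, d=(M4−M3)/(6·2)=371/4344, b=Δ3−h3·(2M3+M4)/6=-77/1086
seg 4: a=-2, c=M4/2=23/181, d=(M5−M4)/(6·3)=-23/1629, b=Δ4−h4·(2M4+M5)/6=-319/543
t_q=17/4 → seg 1, τ=9/4; S=-4+1/1086·τ+68/181·τ²+-167/3258·τ³=-62087/23168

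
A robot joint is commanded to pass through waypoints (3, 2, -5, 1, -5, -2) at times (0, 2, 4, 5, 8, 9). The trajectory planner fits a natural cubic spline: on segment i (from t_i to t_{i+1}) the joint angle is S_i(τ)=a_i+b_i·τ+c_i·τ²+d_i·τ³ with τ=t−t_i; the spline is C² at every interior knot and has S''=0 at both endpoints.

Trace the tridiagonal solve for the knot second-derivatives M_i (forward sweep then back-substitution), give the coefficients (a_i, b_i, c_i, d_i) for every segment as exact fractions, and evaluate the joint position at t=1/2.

  seg 0: a=3 b=790/589 c=0 d=-2169/4712
  seg 1: a=2 b=-4927/1178 c=-6507/2356 d=7311/4712
  seg 2: a=-5 b=1996/589 c=7713/1178 d=-4637/1178
  seg 3: a=1 b=5507/1178 c=-3099/589 d=3577/3534
  seg 4: a=-5 b=256/589 c=4533/1178 d=-1511/1178
S(1/2) = 136199/37696

Δ: Δ0=-1/2, Δ1=-7/2, Δ2=6, Δ3=-2, Δ4=3
row 1: diag=8, rhs=-18; c'=1/4, d'=-9/4
row 2: denom=6−2·1/4=11/2; d'=(57−2·-9/4)/(11/2)=123/11
row 3: denom=8−1·2/11=86/11; d'=(-48−1·123/11)/(86/11)=-651/86
row 4: denom=8−3·33/86=589/86; d'=(30−3·-651/86)/(589/86)=4533/589
back: M4=4533/589
back: M3=-651/86−33/86·4533/589=-6198/589
back: M2=123/11−2/11·-6198/589=7713/589
back: M1=-9/4−1/4·7713/589=-6507/1178
M: M0=0, M1=-6507/1178, M2=7713/589, M3=-6198/589, M4=4533/589, M5=0
seg 0: a=3, c=M0/2=0, d=(M1−M0)/(6·2)=-2169/4712, b=Δ0−h0·(2M0+M1)/6=790/589
seg 1: a=2, c=M1/2=-6507/2356, d=(M2−M1)/(6·2)=7311/4712, b=Δ1−h1·(2M1+M2)/6=-4927/1178
seg 2: a=-5, c=M2/2=7713/1178, d=(M3−M2)/(6·1)=-4637/1178, b=Δ2−h2·(2M2+M3)/6=1996/589
seg 3: a=1, c=M3/2=-3099/589, d=(M4−M3)/(6·3)=3577/3534, b=Δ3−h3·(2M3+M4)/6=5507/1178
seg 4: a=-5, c=M4/2=4533/1178, d=(M5−M4)/(6·1)=-1511/1178, b=Δ4−h4·(2M4+M5)/6=256/589
t_q=1/2 → seg 0, τ=1/2; S=3+790/589·τ+0·τ²+-2169/4712·τ³=136199/37696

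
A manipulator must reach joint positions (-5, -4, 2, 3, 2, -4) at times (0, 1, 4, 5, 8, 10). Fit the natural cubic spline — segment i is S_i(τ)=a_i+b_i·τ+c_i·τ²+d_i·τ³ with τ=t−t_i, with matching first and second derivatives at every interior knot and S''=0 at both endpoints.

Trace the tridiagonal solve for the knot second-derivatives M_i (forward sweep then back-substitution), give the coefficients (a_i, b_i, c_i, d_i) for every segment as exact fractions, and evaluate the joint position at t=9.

Δ: Δ0=1, Δ1=2, Δ2=1, Δ3=-1/3, Δ4=-3
row 1: diag=8, rhs=6; c'=3/8, d'=3/4
row 2: denom=8−3·3/8=55/8; d'=(-6−3·3/4)/(55/8)=-6/5
row 3: denom=8−1·8/55=432/55; d'=(-8−1·-6/5)/(432/55)=-187/216
row 4: denom=10−3·55/144=425/48; d'=(-16−3·-187/216)/(425/48)=-386/255
back: M4=-386/255
back: M3=-187/216−55/144·-386/255=-44/153
back: M2=-6/5−8/55·-44/153=-886/765
back: M1=3/4−3/8·-886/765=302/255
M: M0=0, M1=302/255, M2=-886/765, M3=-44/153, M4=-386/255, M5=0
seg 0: a=-5, c=M0/2=0, d=(M1−M0)/(6·1)=151/765, b=Δ0−h0·(2M0+M1)/6=614/765
seg 1: a=-4, c=M1/2=151/255, d=(M2−M1)/(6·3)=-896/6885, b=Δ1−h1·(2M1+M2)/6=1067/765
seg 2: a=2, c=M2/2=-443/765, d=(M3−M2)/(6·1)=37/255, b=Δ2−h2·(2M2+M3)/6=1097/765
seg 3: a=3, c=M3/2=-22/153, d=(M4−M3)/(6·3)=-469/6885, b=Δ3−h3·(2M3+M4)/6=32/45
seg 4: a=2, c=M4/2=-193/255, d=(M5−M4)/(6·2)=193/1530, b=Δ4−h4·(2M4+M5)/6=-1523/765
t_q=9 → seg 4, τ=1; S=2+-1523/765·τ+-193/255·τ²+193/1530·τ³=-317/510

  seg 0: a=-5 b=614/765 c=0 d=151/765
  seg 1: a=-4 b=1067/765 c=151/255 d=-896/6885
  seg 2: a=2 b=1097/765 c=-443/765 d=37/255
  seg 3: a=3 b=32/45 c=-22/153 d=-469/6885
  seg 4: a=2 b=-1523/765 c=-193/255 d=193/1530
S(9) = -317/510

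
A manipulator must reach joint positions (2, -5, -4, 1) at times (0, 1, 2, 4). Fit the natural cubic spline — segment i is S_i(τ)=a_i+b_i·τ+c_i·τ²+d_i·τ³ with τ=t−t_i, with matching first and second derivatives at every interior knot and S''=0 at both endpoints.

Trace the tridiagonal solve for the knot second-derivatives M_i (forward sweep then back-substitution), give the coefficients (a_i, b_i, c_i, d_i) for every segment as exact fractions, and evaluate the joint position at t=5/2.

Δ: Δ0=-7, Δ1=1, Δ2=5/2
row 1: diag=4, rhs=48; c'=1/4, d'=12
row 2: denom=6−1·1/4=23/4; d'=(9−1·12)/(23/4)=-12/23
back: M2=-12/23
back: M1=12−1/4·-12/23=279/23
M: M0=0, M1=279/23, M2=-12/23, M3=0
seg 0: a=2, c=M0/2=0, d=(M1−M0)/(6·1)=93/46, b=Δ0−h0·(2M0+M1)/6=-415/46
seg 1: a=-5, c=M1/2=279/46, d=(M2−M1)/(6·1)=-97/46, b=Δ1−h1·(2M1+M2)/6=-68/23
seg 2: a=-4, c=M2/2=-6/23, d=(M3−M2)/(6·2)=1/23, b=Δ2−h2·(2M2+M3)/6=131/46
t_q=5/2 → seg 2, τ=1/2; S=-4+131/46·τ+-6/23·τ²+1/23·τ³=-485/184

  seg 0: a=2 b=-415/46 c=0 d=93/46
  seg 1: a=-5 b=-68/23 c=279/46 d=-97/46
  seg 2: a=-4 b=131/46 c=-6/23 d=1/23
S(5/2) = -485/184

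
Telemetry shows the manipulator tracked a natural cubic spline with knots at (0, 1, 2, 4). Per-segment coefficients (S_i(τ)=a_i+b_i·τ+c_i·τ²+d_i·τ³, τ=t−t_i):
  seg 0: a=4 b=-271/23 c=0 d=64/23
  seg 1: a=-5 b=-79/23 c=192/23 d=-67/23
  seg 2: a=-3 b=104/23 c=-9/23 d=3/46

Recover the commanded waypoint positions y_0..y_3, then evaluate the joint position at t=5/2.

y_0 = S_0(0) = a_0 = 4
y_1 = S_1(0) = a_1 = -5
y_2 = S_2(0) = a_2 = -3
y_3 = S_2(2) = 5
t_q=5/2 is in segment 2 (τ=1/2); S_2(τ)=-305/368

y_0=4 y_1=-5 y_2=-3 y_3=5
S(5/2) = -305/368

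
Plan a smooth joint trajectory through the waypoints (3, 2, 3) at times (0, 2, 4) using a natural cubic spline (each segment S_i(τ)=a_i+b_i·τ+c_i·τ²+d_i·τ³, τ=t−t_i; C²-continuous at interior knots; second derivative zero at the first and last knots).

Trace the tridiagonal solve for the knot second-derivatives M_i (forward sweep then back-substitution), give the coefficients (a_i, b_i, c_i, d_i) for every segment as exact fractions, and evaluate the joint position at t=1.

  seg 0: a=3 b=-3/4 c=0 d=1/16
  seg 1: a=2 b=0 c=3/8 d=-1/16
S(1) = 37/16

Δ: Δ0=-1/2, Δ1=1/2
row 1: diag=8, rhs=6; c'=1/4, d'=3/4
back: M1=3/4
M: M0=0, M1=3/4, M2=0
seg 0: a=3, c=M0/2=0, d=(M1−M0)/(6·2)=1/16, b=Δ0−h0·(2M0+M1)/6=-3/4
seg 1: a=2, c=M1/2=3/8, d=(M2−M1)/(6·2)=-1/16, b=Δ1−h1·(2M1+M2)/6=0
t_q=1 → seg 0, τ=1; S=3+-3/4·τ+0·τ²+1/16·τ³=37/16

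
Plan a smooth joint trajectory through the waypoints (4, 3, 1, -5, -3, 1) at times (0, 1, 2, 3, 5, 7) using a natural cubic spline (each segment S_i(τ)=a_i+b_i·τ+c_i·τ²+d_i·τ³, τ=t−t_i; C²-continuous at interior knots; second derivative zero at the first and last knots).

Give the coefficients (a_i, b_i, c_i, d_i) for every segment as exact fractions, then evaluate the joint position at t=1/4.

Δ: Δ0=-1, Δ1=-2, Δ2=-6, Δ3=1, Δ4=2
row 1: diag=4, rhs=-6; c'=1/4, d'=-3/2
row 2: denom=4−1·1/4=15/4; d'=(-24−1·-3/2)/(15/4)=-6
row 3: denom=6−1·4/15=86/15; d'=(42−1·-6)/(86/15)=360/43
row 4: denom=8−2·15/43=314/43; d'=(6−2·360/43)/(314/43)=-231/157
back: M4=-231/157
back: M3=360/43−15/43·-231/157=1395/157
back: M2=-6−4/15·1395/157=-1314/157
back: M1=-3/2−1/4·-1314/157=93/157
M: M0=0, M1=93/157, M2=-1314/157, M3=1395/157, M4=-231/157, M5=0
seg 0: a=4, c=M0/2=0, d=(M1−M0)/(6·1)=31/314, b=Δ0−h0·(2M0+M1)/6=-345/314
seg 1: a=3, c=M1/2=93/314, d=(M2−M1)/(6·1)=-469/314, b=Δ1−h1·(2M1+M2)/6=-126/157
seg 2: a=1, c=M2/2=-657/157, d=(M3−M2)/(6·1)=903/314, b=Δ2−h2·(2M2+M3)/6=-1473/314
seg 3: a=-5, c=M3/2=1395/314, d=(M4−M3)/(6·2)=-271/314, b=Δ3−h3·(2M3+M4)/6=-696/157
seg 4: a=-3, c=M4/2=-231/314, d=(M5−M4)/(6·2)=77/628, b=Δ4−h4·(2M4+M5)/6=468/157
t_q=1/4 → seg 0, τ=1/4; S=4+-345/314·τ+0·τ²+31/314·τ³=74895/20096

  seg 0: a=4 b=-345/314 c=0 d=31/314
  seg 1: a=3 b=-126/157 c=93/314 d=-469/314
  seg 2: a=1 b=-1473/314 c=-657/157 d=903/314
  seg 3: a=-5 b=-696/157 c=1395/314 d=-271/314
  seg 4: a=-3 b=468/157 c=-231/314 d=77/628
S(1/4) = 74895/20096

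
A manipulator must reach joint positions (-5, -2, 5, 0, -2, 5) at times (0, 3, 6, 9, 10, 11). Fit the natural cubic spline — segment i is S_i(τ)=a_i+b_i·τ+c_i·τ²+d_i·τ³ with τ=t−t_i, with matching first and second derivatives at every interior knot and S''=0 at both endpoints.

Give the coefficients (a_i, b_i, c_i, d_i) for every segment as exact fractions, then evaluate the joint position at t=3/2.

  seg 0: a=-5 b=524/1251 c=0 d=727/11259
  seg 1: a=-2 b=2705/1251 c=727/1251 d=-1967/11259
  seg 2: a=5 b=1166/1251 c=-1240/1251 d=469/11259
  seg 3: a=0 b=-4867/1251 c=-257/417 d=3136/1251
  seg 4: a=-2 b=2999/1251 c=2879/417 d=-2879/1251
S(3/2) = -4619/1112

Δ: Δ0=1, Δ1=7/3, Δ2=-5/3, Δ3=-2, Δ4=7
row 1: diag=12, rhs=8; c'=1/4, d'=2/3
row 2: denom=12−3·1/4=45/4; d'=(-24−3·2/3)/(45/4)=-104/45
row 3: denom=8−3·4/15=36/5; d'=(-2−3·-104/45)/(36/5)=37/54
row 4: denom=4−1·5/36=139/36; d'=(54−1·37/54)/(139/36)=5758/417
back: M4=5758/417
back: M3=37/54−5/36·5758/417=-514/417
back: M2=-104/45−4/15·-514/417=-2480/1251
back: M1=2/3−1/4·-2480/1251=1454/1251
M: M0=0, M1=1454/1251, M2=-2480/1251, M3=-514/417, M4=5758/417, M5=0
seg 0: a=-5, c=M0/2=0, d=(M1−M0)/(6·3)=727/11259, b=Δ0−h0·(2M0+M1)/6=524/1251
seg 1: a=-2, c=M1/2=727/1251, d=(M2−M1)/(6·3)=-1967/11259, b=Δ1−h1·(2M1+M2)/6=2705/1251
seg 2: a=5, c=M2/2=-1240/1251, d=(M3−M2)/(6·3)=469/11259, b=Δ2−h2·(2M2+M3)/6=1166/1251
seg 3: a=0, c=M3/2=-257/417, d=(M4−M3)/(6·1)=3136/1251, b=Δ3−h3·(2M3+M4)/6=-4867/1251
seg 4: a=-2, c=M4/2=2879/417, d=(M5−M4)/(6·1)=-2879/1251, b=Δ4−h4·(2M4+M5)/6=2999/1251
t_q=3/2 → seg 0, τ=3/2; S=-5+524/1251·τ+0·τ²+727/11259·τ³=-4619/1112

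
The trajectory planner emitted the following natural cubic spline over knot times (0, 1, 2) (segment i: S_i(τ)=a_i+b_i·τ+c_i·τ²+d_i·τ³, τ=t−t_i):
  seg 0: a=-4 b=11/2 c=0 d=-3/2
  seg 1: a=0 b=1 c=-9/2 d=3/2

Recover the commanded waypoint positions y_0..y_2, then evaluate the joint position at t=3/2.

y_0 = S_0(0) = a_0 = -4
y_1 = S_1(0) = a_1 = 0
y_2 = S_1(1) = -2
t_q=3/2 is in segment 1 (τ=1/2); S_1(τ)=-7/16

y_0=-4 y_1=0 y_2=-2
S(3/2) = -7/16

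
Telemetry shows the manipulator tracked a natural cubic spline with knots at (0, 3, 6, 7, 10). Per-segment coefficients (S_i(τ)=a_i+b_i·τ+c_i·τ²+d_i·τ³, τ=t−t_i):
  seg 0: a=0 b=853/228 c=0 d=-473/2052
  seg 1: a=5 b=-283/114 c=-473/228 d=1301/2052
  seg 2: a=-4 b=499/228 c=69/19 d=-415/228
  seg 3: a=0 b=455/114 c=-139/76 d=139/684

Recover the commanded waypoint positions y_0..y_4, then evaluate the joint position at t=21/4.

y_0=0 y_1=5 y_2=-4 y_3=0 y_4=1
S(21/4) = -18805/4864

y_0 = S_0(0) = a_0 = 0
y_1 = S_1(0) = a_1 = 5
y_2 = S_2(0) = a_2 = -4
y_3 = S_3(0) = a_3 = 0
y_4 = S_3(3) = 1
t_q=21/4 is in segment 1 (τ=9/4); S_1(τ)=-18805/4864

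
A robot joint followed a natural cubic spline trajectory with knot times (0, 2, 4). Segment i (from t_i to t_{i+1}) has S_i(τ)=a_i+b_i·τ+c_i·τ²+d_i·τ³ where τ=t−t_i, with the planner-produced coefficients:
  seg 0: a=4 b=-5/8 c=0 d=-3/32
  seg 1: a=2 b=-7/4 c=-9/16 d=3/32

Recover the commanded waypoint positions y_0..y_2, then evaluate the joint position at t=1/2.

y_0=4 y_1=2 y_2=-3
S(1/2) = 941/256

y_0 = S_0(0) = a_0 = 4
y_1 = S_1(0) = a_1 = 2
y_2 = S_1(2) = -3
t_q=1/2 is in segment 0 (τ=1/2); S_0(τ)=941/256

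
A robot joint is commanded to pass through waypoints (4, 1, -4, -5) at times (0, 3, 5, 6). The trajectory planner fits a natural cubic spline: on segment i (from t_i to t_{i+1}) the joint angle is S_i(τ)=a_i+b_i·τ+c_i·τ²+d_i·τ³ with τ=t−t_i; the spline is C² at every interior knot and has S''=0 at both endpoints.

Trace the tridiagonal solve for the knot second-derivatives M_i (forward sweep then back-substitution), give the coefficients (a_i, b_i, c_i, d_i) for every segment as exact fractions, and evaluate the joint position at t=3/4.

  seg 0: a=4 b=-5/14 c=0 d=-1/14
  seg 1: a=1 b=-16/7 c=-9/14 d=15/56
  seg 2: a=-4 b=-23/14 c=27/28 d=-9/28
S(3/4) = 3317/896

Δ: Δ0=-1, Δ1=-5/2, Δ2=-1
row 1: diag=10, rhs=-9; c'=1/5, d'=-9/10
row 2: denom=6−2·1/5=28/5; d'=(9−2·-9/10)/(28/5)=27/14
back: M2=27/14
back: M1=-9/10−1/5·27/14=-9/7
M: M0=0, M1=-9/7, M2=27/14, M3=0
seg 0: a=4, c=M0/2=0, d=(M1−M0)/(6·3)=-1/14, b=Δ0−h0·(2M0+M1)/6=-5/14
seg 1: a=1, c=M1/2=-9/14, d=(M2−M1)/(6·2)=15/56, b=Δ1−h1·(2M1+M2)/6=-16/7
seg 2: a=-4, c=M2/2=27/28, d=(M3−M2)/(6·1)=-9/28, b=Δ2−h2·(2M2+M3)/6=-23/14
t_q=3/4 → seg 0, τ=3/4; S=4+-5/14·τ+0·τ²+-1/14·τ³=3317/896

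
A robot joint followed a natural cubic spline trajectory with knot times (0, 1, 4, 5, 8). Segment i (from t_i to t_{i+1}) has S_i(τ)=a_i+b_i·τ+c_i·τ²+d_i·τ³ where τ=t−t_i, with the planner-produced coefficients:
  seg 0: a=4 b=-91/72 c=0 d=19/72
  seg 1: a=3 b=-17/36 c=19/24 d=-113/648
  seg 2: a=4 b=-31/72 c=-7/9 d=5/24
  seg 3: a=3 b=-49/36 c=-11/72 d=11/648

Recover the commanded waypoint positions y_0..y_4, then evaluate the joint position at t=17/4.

y_0 = S_0(0) = a_0 = 4
y_1 = S_1(0) = a_1 = 3
y_2 = S_2(0) = a_2 = 4
y_3 = S_3(0) = a_3 = 3
y_4 = S_3(3) = -2
t_q=17/4 is in segment 2 (τ=1/4); S_2(τ)=5909/1536

y_0=4 y_1=3 y_2=4 y_3=3 y_4=-2
S(17/4) = 5909/1536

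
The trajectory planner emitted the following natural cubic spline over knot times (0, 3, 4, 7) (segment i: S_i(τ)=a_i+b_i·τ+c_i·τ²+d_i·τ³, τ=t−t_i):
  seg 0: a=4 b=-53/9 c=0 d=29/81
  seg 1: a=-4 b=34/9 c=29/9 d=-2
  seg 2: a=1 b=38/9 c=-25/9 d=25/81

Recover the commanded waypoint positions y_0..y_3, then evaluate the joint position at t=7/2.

y_0=4 y_1=-4 y_2=1 y_3=-3
S(7/2) = -14/9

y_0 = S_0(0) = a_0 = 4
y_1 = S_1(0) = a_1 = -4
y_2 = S_2(0) = a_2 = 1
y_3 = S_2(3) = -3
t_q=7/2 is in segment 1 (τ=1/2); S_1(τ)=-14/9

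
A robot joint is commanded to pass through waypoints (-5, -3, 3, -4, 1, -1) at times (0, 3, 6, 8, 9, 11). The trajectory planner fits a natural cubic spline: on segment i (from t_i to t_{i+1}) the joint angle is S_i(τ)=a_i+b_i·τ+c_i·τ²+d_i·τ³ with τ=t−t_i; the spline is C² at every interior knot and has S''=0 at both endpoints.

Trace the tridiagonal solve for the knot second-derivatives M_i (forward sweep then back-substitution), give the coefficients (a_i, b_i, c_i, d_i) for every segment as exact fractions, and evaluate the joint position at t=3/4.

  seg 0: a=-5 b=-3329/7194 c=0 d=8125/64746
  seg 1: a=-3 b=10523/3597 c=8125/7194 d=-31033/64746
  seg 2: a=3 b=-23303/7194 c=-3818/1199 d=10985/7194
  seg 3: a=-4 b=1535/654 c=7167/1199 d=-23917/7194
  seg 4: a=1 b=15569/3597 c=-9583/2398 d=9583/14388
S(3/4) = -812499/153472

Δ: Δ0=2/3, Δ1=2, Δ2=-7/2, Δ3=5, Δ4=-1
row 1: diag=12, rhs=8; c'=1/4, d'=2/3
row 2: denom=10−3·1/4=37/4; d'=(-33−3·2/3)/(37/4)=-140/37
row 3: denom=6−2·8/37=206/37; d'=(51−2·-140/37)/(206/37)=2167/206
row 4: denom=6−1·37/206=1199/206; d'=(-36−1·2167/206)/(1199/206)=-9583/1199
back: M4=-9583/1199
back: M3=2167/206−37/206·-9583/1199=14334/1199
back: M2=-140/37−8/37·14334/1199=-7636/1199
back: M1=2/3−1/4·-7636/1199=8125/3597
M: M0=0, M1=8125/3597, M2=-7636/1199, M3=14334/1199, M4=-9583/1199, M5=0
seg 0: a=-5, c=M0/2=0, d=(M1−M0)/(6·3)=8125/64746, b=Δ0−h0·(2M0+M1)/6=-3329/7194
seg 1: a=-3, c=M1/2=8125/7194, d=(M2−M1)/(6·3)=-31033/64746, b=Δ1−h1·(2M1+M2)/6=10523/3597
seg 2: a=3, c=M2/2=-3818/1199, d=(M3−M2)/(6·2)=10985/7194, b=Δ2−h2·(2M2+M3)/6=-23303/7194
seg 3: a=-4, c=M3/2=7167/1199, d=(M4−M3)/(6·1)=-23917/7194, b=Δ3−h3·(2M3+M4)/6=1535/654
seg 4: a=1, c=M4/2=-9583/2398, d=(M5−M4)/(6·2)=9583/14388, b=Δ4−h4·(2M4+M5)/6=15569/3597
t_q=3/4 → seg 0, τ=3/4; S=-5+-3329/7194·τ+0·τ²+8125/64746·τ³=-812499/153472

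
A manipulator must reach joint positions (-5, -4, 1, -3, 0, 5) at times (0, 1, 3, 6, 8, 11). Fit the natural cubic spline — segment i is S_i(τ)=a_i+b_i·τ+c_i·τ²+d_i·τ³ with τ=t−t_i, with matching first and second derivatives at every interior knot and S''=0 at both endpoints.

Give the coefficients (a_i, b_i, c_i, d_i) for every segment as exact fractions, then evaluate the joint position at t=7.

Δ: Δ0=1, Δ1=5/2, Δ2=-4/3, Δ3=3/2, Δ4=5/3
row 1: diag=6, rhs=9; c'=1/3, d'=3/2
row 2: denom=10−2·1/3=28/3; d'=(-23−2·3/2)/(28/3)=-39/14
row 3: denom=10−3·9/28=253/28; d'=(17−3·-39/14)/(253/28)=710/253
row 4: denom=10−2·56/253=2418/253; d'=(1−2·710/253)/(2418/253)=-389/806
back: M4=-389/806
back: M3=710/253−56/253·-389/806=1174/403
back: M2=-39/14−9/28·1174/403=-1500/403
back: M1=3/2−1/3·-1500/403=2209/806
M: M0=0, M1=2209/806, M2=-1500/403, M3=1174/403, M4=-389/806, M5=0
seg 0: a=-5, c=M0/2=0, d=(M1−M0)/(6·1)=2209/4836, b=Δ0−h0·(2M0+M1)/6=2627/4836
seg 1: a=-4, c=M1/2=2209/1612, d=(M2−M1)/(6·2)=-5209/9672, b=Δ1−h1·(2M1+M2)/6=4627/2418
seg 2: a=1, c=M2/2=-750/403, d=(M3−M2)/(6·3)=1337/3627, b=Δ2−h2·(2M2+M3)/6=1127/1209
seg 3: a=-3, c=M3/2=587/403, d=(M4−M3)/(6·2)=-2737/9672, b=Δ3−h3·(2M3+M4)/6=-340/1209
seg 4: a=0, c=M4/2=-389/1612, d=(M5−M4)/(6·3)=389/14508, b=Δ4−h4·(2M4+M5)/6=5197/2418
t_q=7 → seg 3, τ=1; S=-3+-340/1209·τ+587/403·τ²+-2737/9672·τ³=-6795/3224

  seg 0: a=-5 b=2627/4836 c=0 d=2209/4836
  seg 1: a=-4 b=4627/2418 c=2209/1612 d=-5209/9672
  seg 2: a=1 b=1127/1209 c=-750/403 d=1337/3627
  seg 3: a=-3 b=-340/1209 c=587/403 d=-2737/9672
  seg 4: a=0 b=5197/2418 c=-389/1612 d=389/14508
S(7) = -6795/3224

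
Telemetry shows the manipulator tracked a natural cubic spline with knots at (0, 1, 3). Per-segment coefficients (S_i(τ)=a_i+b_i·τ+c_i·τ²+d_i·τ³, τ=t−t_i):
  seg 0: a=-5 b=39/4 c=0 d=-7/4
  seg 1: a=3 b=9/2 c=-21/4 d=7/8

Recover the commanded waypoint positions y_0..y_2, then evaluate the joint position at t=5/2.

y_0 = S_0(0) = a_0 = -5
y_1 = S_1(0) = a_1 = 3
y_2 = S_1(2) = -2
t_q=5/2 is in segment 1 (τ=3/2); S_1(τ)=57/64

y_0=-5 y_1=3 y_2=-2
S(5/2) = 57/64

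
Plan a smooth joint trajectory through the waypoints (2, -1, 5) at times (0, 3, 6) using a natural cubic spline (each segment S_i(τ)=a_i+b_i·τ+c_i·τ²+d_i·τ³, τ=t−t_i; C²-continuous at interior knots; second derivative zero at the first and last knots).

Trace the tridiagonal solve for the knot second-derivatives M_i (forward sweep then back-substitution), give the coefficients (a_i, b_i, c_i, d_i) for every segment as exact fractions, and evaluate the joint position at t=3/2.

  seg 0: a=2 b=-7/4 c=0 d=1/12
  seg 1: a=-1 b=1/2 c=3/4 d=-1/12
S(3/2) = -11/32

Δ: Δ0=-1, Δ1=2
row 1: diag=12, rhs=18; c'=1/4, d'=3/2
back: M1=3/2
M: M0=0, M1=3/2, M2=0
seg 0: a=2, c=M0/2=0, d=(M1−M0)/(6·3)=1/12, b=Δ0−h0·(2M0+M1)/6=-7/4
seg 1: a=-1, c=M1/2=3/4, d=(M2−M1)/(6·3)=-1/12, b=Δ1−h1·(2M1+M2)/6=1/2
t_q=3/2 → seg 0, τ=3/2; S=2+-7/4·τ+0·τ²+1/12·τ³=-11/32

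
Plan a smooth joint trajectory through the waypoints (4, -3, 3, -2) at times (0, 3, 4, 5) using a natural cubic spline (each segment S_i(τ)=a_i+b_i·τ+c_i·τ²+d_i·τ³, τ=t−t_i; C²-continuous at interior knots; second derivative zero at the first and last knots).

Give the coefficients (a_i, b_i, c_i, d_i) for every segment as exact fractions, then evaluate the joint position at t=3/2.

  seg 0: a=4 b=-616/93 c=0 d=133/279
  seg 1: a=-3 b=581/93 c=133/31 d=-422/93
  seg 2: a=3 b=113/93 c=-289/31 d=289/93
S(3/2) = -1073/248

Δ: Δ0=-7/3, Δ1=6, Δ2=-5
row 1: diag=8, rhs=50; c'=1/8, d'=25/4
row 2: denom=4−1·1/8=31/8; d'=(-66−1·25/4)/(31/8)=-578/31
back: M2=-578/31
back: M1=25/4−1/8·-578/31=266/31
M: M0=0, M1=266/31, M2=-578/31, M3=0
seg 0: a=4, c=M0/2=0, d=(M1−M0)/(6·3)=133/279, b=Δ0−h0·(2M0+M1)/6=-616/93
seg 1: a=-3, c=M1/2=133/31, d=(M2−M1)/(6·1)=-422/93, b=Δ1−h1·(2M1+M2)/6=581/93
seg 2: a=3, c=M2/2=-289/31, d=(M3−M2)/(6·1)=289/93, b=Δ2−h2·(2M2+M3)/6=113/93
t_q=3/2 → seg 0, τ=3/2; S=4+-616/93·τ+0·τ²+133/279·τ³=-1073/248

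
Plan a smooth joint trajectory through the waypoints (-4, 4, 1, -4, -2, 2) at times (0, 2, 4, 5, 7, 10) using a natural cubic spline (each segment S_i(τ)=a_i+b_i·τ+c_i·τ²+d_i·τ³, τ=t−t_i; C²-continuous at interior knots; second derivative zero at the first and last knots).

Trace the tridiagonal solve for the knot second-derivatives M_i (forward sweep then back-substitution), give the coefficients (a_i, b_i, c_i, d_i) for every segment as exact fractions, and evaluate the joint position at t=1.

Δ: Δ0=4, Δ1=-3/2, Δ2=-5, Δ3=1, Δ4=4/3
row 1: diag=8, rhs=-33; c'=1/4, d'=-33/8
row 2: denom=6−2·1/4=11/2; d'=(-21−2·-33/8)/(11/2)=-51/22
row 3: denom=6−1·2/11=64/11; d'=(36−1·-51/22)/(64/11)=843/128
row 4: denom=10−2·11/32=149/16; d'=(2−2·843/128)/(149/16)=-715/596
back: M4=-715/596
back: M3=843/128−11/32·-715/596=4171/596
back: M2=-51/22−2/11·4171/596=-535/149
back: M1=-33/8−1/4·-535/149=-3847/1192
M: M0=0, M1=-3847/1192, M2=-535/149, M3=4171/596, M4=-715/596, M5=0
seg 0: a=-4, c=M0/2=0, d=(M1−M0)/(6·2)=-3847/14304, b=Δ0−h0·(2M0+M1)/6=18151/3576
seg 1: a=4, c=M1/2=-3847/2384, d=(M2−M1)/(6·2)=-433/14304, b=Δ1−h1·(2M1+M2)/6=3305/1788
seg 2: a=1, c=M2/2=-535/298, d=(M3−M2)/(6·1)=6311/3576, b=Δ2−h2·(2M2+M3)/6=-17771/3576
seg 3: a=-4, c=M3/2=4171/1192, d=(M4−M3)/(6·2)=-2443/3576, b=Δ3−h3·(2M3+M4)/6=-5839/1788
seg 4: a=-2, c=M4/2=-715/1192, d=(M5−M4)/(6·3)=715/10728, b=Δ4−h4·(2M4+M5)/6=4529/1788
t_q=1 → seg 0, τ=1; S=-4+18151/3576·τ+0·τ²+-3847/14304·τ³=3847/4768

  seg 0: a=-4 b=18151/3576 c=0 d=-3847/14304
  seg 1: a=4 b=3305/1788 c=-3847/2384 d=-433/14304
  seg 2: a=1 b=-17771/3576 c=-535/298 d=6311/3576
  seg 3: a=-4 b=-5839/1788 c=4171/1192 d=-2443/3576
  seg 4: a=-2 b=4529/1788 c=-715/1192 d=715/10728
S(1) = 3847/4768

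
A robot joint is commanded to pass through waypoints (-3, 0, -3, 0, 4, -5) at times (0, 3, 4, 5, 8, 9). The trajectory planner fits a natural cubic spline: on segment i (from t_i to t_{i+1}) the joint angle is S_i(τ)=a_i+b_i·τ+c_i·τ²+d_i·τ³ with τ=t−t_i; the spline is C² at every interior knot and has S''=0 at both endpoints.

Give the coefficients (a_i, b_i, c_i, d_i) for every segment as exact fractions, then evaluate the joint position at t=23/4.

  seg 0: a=-3 b=5122/1641 c=0 d=-3481/14769
  seg 1: a=0 b=-5321/1641 c=-3481/1641 d=1293/547
  seg 2: a=-3 b=-646/1641 c=8156/1641 d=-2587/1641
  seg 3: a=0 b=2635/547 c=395/1641 d=-6902/14769
  seg 4: a=4 b=-3477/547 c=-2169/547 d=723/547
S(23/4) = 62159/17504

Δ: Δ0=1, Δ1=-3, Δ2=3, Δ3=4/3, Δ4=-9
row 1: diag=8, rhs=-24; c'=1/8, d'=-3
row 2: denom=4−1·1/8=31/8; d'=(36−1·-3)/(31/8)=312/31
row 3: denom=8−1·8/31=240/31; d'=(-10−1·312/31)/(240/31)=-311/120
row 4: denom=8−3·31/80=547/80; d'=(-62−3·-311/120)/(547/80)=-4338/547
back: M4=-4338/547
back: M3=-311/120−31/80·-4338/547=790/1641
back: M2=312/31−8/31·790/1641=16312/1641
back: M1=-3−1/8·16312/1641=-6962/1641
M: M0=0, M1=-6962/1641, M2=16312/1641, M3=790/1641, M4=-4338/547, M5=0
seg 0: a=-3, c=M0/2=0, d=(M1−M0)/(6·3)=-3481/14769, b=Δ0−h0·(2M0+M1)/6=5122/1641
seg 1: a=0, c=M1/2=-3481/1641, d=(M2−M1)/(6·1)=1293/547, b=Δ1−h1·(2M1+M2)/6=-5321/1641
seg 2: a=-3, c=M2/2=8156/1641, d=(M3−M2)/(6·1)=-2587/1641, b=Δ2−h2·(2M2+M3)/6=-646/1641
seg 3: a=0, c=M3/2=395/1641, d=(M4−M3)/(6·3)=-6902/14769, b=Δ3−h3·(2M3+M4)/6=2635/547
seg 4: a=4, c=M4/2=-2169/547, d=(M5−M4)/(6·1)=723/547, b=Δ4−h4·(2M4+M5)/6=-3477/547
t_q=23/4 → seg 3, τ=3/4; S=0+2635/547·τ+395/1641·τ²+-6902/14769·τ³=62159/17504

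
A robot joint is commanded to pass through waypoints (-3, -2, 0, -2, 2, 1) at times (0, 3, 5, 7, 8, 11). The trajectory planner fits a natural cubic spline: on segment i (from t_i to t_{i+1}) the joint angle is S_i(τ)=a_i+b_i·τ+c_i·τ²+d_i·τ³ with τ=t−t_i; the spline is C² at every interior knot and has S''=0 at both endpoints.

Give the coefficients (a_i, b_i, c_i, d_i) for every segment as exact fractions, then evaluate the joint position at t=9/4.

  seg 0: a=-3 b=-175/813 c=0 d=446/7317
  seg 1: a=-2 b=1163/813 c=446/813 d=-207/542
  seg 2: a=0 b=-779/813 c=-1417/813 d=700/813
  seg 3: a=-2 b=651/271 c=2783/813 d=-1484/813
  seg 4: a=2 b=3067/813 c=-1669/813 d=1669/7317
S(9/4) = -24195/8672

Δ: Δ0=1/3, Δ1=1, Δ2=-1, Δ3=4, Δ4=-1/3
row 1: diag=10, rhs=4; c'=1/5, d'=2/5
row 2: denom=8−2·1/5=38/5; d'=(-12−2·2/5)/(38/5)=-32/19
row 3: denom=6−2·5/19=104/19; d'=(30−2·-32/19)/(104/19)=317/52
row 4: denom=8−1·19/104=813/104; d'=(-26−1·317/52)/(813/104)=-3338/813
back: M4=-3338/813
back: M3=317/52−19/104·-3338/813=5566/813
back: M2=-32/19−5/19·5566/813=-2834/813
back: M1=2/5−1/5·-2834/813=892/813
M: M0=0, M1=892/813, M2=-2834/813, M3=5566/813, M4=-3338/813, M5=0
seg 0: a=-3, c=M0/2=0, d=(M1−M0)/(6·3)=446/7317, b=Δ0−h0·(2M0+M1)/6=-175/813
seg 1: a=-2, c=M1/2=446/813, d=(M2−M1)/(6·2)=-207/542, b=Δ1−h1·(2M1+M2)/6=1163/813
seg 2: a=0, c=M2/2=-1417/813, d=(M3−M2)/(6·2)=700/813, b=Δ2−h2·(2M2+M3)/6=-779/813
seg 3: a=-2, c=M3/2=2783/813, d=(M4−M3)/(6·1)=-1484/813, b=Δ3−h3·(2M3+M4)/6=651/271
seg 4: a=2, c=M4/2=-1669/813, d=(M5−M4)/(6·3)=1669/7317, b=Δ4−h4·(2M4+M5)/6=3067/813
t_q=9/4 → seg 0, τ=9/4; S=-3+-175/813·τ+0·τ²+446/7317·τ³=-24195/8672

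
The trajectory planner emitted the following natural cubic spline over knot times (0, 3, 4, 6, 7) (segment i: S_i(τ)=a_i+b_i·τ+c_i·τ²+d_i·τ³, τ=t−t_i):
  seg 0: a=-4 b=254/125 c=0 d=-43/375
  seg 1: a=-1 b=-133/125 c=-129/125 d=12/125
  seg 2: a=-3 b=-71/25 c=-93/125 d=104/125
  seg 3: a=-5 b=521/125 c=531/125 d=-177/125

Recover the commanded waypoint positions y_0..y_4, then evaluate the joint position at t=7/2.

y_0 = S_0(0) = a_0 = -4
y_1 = S_1(0) = a_1 = -1
y_2 = S_2(0) = a_2 = -3
y_3 = S_3(0) = a_3 = -5
y_4 = S_3(1) = 2
t_q=7/2 is in segment 1 (τ=1/2); S_1(τ)=-889/500

y_0=-4 y_1=-1 y_2=-3 y_3=-5 y_4=2
S(7/2) = -889/500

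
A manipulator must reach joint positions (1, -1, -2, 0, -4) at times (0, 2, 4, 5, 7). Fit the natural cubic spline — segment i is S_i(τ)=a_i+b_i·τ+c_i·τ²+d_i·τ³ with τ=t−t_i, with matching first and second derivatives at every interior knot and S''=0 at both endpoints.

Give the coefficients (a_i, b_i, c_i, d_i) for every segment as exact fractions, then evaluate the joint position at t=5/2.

  seg 0: a=1 b=-215/256 c=0 d=-41/1024
  seg 1: a=-1 b=-169/128 c=-123/512 d=333/1024
  seg 2: a=-2 b=415/256 c=219/128 d=-341/256
  seg 3: a=0 b=67/64 c=-585/256 d=195/512
S(5/2) = -13759/8192

Δ: Δ0=-1, Δ1=-1/2, Δ2=2, Δ3=-2
row 1: diag=8, rhs=3; c'=1/4, d'=3/8
row 2: denom=6−2·1/4=11/2; d'=(15−2·3/8)/(11/2)=57/22
row 3: denom=6−1·2/11=64/11; d'=(-24−1·57/22)/(64/11)=-585/128
back: M3=-585/128
back: M2=57/22−2/11·-585/128=219/64
back: M1=3/8−1/4·219/64=-123/256
M: M0=0, M1=-123/256, M2=219/64, M3=-585/128, M4=0
seg 0: a=1, c=M0/2=0, d=(M1−M0)/(6·2)=-41/1024, b=Δ0−h0·(2M0+M1)/6=-215/256
seg 1: a=-1, c=M1/2=-123/512, d=(M2−M1)/(6·2)=333/1024, b=Δ1−h1·(2M1+M2)/6=-169/128
seg 2: a=-2, c=M2/2=219/128, d=(M3−M2)/(6·1)=-341/256, b=Δ2−h2·(2M2+M3)/6=415/256
seg 3: a=0, c=M3/2=-585/256, d=(M4−M3)/(6·2)=195/512, b=Δ3−h3·(2M3+M4)/6=67/64
t_q=5/2 → seg 1, τ=1/2; S=-1+-169/128·τ+-123/512·τ²+333/1024·τ³=-13759/8192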